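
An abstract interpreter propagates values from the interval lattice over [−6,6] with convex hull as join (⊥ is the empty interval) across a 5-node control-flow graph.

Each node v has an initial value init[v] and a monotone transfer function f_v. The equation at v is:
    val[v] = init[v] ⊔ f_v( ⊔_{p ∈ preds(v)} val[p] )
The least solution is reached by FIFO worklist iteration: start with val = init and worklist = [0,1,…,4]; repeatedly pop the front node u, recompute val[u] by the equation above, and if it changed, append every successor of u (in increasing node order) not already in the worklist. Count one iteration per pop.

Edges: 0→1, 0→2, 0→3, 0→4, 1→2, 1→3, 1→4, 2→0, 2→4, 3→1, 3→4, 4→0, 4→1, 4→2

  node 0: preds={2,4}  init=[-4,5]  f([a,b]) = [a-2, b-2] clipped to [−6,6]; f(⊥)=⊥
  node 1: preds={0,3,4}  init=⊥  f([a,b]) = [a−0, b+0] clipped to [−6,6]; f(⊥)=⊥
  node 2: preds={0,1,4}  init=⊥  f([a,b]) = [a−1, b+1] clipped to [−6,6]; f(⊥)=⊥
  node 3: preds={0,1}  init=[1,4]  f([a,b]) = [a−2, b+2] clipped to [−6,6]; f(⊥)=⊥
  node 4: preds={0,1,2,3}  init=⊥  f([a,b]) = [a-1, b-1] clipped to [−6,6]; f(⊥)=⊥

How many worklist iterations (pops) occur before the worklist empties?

Worklist (11 pops):
  #1 pop 0: in=⊥ → [-4,5] (no change)
  #2 pop 1: in=[-4,5] → [-4,5] (was ⊥); enqueue []
  #3 pop 2: in=[-4,5] → [-5,6] (was ⊥); enqueue [0]
  #4 pop 3: in=[-4,5] → [-6,6] (was [1,4]); enqueue [1]
  #5 pop 4: in=[-6,6] → [-6,5] (was ⊥); enqueue [2]
  #6 pop 0: in=[-6,6] → [-6,5] (was [-4,5]); enqueue [3,4]
  #7 pop 1: in=[-6,6] → [-6,6] (was [-4,5]); enqueue []
  #8 pop 2: in=[-6,6] → [-6,6] (was [-5,6]); enqueue [0]
  #9 pop 3: in=[-6,6] → [-6,6] (no change)
  #10 pop 4: in=[-6,6] → [-6,5] (no change)
  #11 pop 0: in=[-6,6] → [-6,5] (no change)

Fixpoint:
  val[0] = [-6,5]
  val[1] = [-6,6]
  val[2] = [-6,6]
  val[3] = [-6,6]
  val[4] = [-6,5]

11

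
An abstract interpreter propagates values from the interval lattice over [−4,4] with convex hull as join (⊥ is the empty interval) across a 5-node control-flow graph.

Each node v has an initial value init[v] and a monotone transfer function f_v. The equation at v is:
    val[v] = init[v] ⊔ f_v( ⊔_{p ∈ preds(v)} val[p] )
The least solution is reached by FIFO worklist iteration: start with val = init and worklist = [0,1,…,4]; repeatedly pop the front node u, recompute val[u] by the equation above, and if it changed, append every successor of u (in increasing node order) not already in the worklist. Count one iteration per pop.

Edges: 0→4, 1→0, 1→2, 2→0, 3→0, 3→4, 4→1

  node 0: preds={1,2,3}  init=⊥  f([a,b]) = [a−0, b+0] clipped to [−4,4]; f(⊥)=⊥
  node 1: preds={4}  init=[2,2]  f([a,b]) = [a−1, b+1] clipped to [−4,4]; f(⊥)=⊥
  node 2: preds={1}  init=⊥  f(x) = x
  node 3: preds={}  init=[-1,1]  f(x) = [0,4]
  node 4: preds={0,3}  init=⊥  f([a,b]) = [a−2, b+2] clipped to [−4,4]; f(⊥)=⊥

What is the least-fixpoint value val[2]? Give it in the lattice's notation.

[-4,4]

Worklist (13 pops):
  #1 pop 0: in=[-1,2] → [-1,2] (was ⊥); enqueue []
  #2 pop 1: in=⊥ → [2,2] (no change)
  #3 pop 2: in=[2,2] → [2,2] (was ⊥); enqueue [0]
  #4 pop 3: in=⊥ → [-1,4] (was [-1,1]); enqueue []
  #5 pop 4: in=[-1,4] → [-3,4] (was ⊥); enqueue [1]
  #6 pop 0: in=[-1,4] → [-1,4] (was [-1,2]); enqueue [4]
  #7 pop 1: in=[-3,4] → [-4,4] (was [2,2]); enqueue [0,2]
  #8 pop 4: in=[-1,4] → [-3,4] (no change)
  #9 pop 0: in=[-4,4] → [-4,4] (was [-1,4]); enqueue [4]
  #10 pop 2: in=[-4,4] → [-4,4] (was [2,2]); enqueue [0]
  #11 pop 4: in=[-4,4] → [-4,4] (was [-3,4]); enqueue [1]
  #12 pop 0: in=[-4,4] → [-4,4] (no change)
  #13 pop 1: in=[-4,4] → [-4,4] (no change)

Fixpoint:
  val[0] = [-4,4]
  val[1] = [-4,4]
  val[2] = [-4,4]
  val[3] = [-1,4]
  val[4] = [-4,4]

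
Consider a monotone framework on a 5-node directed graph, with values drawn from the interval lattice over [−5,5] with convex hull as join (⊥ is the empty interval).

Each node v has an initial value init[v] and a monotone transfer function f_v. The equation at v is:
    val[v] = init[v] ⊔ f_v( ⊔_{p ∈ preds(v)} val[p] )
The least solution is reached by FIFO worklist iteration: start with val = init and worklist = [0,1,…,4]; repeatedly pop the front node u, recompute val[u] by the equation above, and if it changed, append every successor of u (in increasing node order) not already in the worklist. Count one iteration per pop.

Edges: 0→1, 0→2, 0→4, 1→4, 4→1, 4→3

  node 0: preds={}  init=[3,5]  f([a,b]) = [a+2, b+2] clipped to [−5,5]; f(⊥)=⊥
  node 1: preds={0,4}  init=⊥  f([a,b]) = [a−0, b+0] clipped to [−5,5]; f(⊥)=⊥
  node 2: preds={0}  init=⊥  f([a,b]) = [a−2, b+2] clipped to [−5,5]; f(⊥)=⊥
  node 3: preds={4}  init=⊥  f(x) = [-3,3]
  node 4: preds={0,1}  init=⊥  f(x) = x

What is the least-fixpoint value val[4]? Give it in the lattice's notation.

Trace (7 dequeues):
  [1] u=0 | in ⊥ | out [3,5] | ==
  [2] u=1 | in [3,5] | out [3,5] | prev ⊥ | push {}
  [3] u=2 | in [3,5] | out [1,5] | prev ⊥ | push {}
  [4] u=3 | in ⊥ | out [-3,3] | prev ⊥ | push {}
  [5] u=4 | in [3,5] | out [3,5] | prev ⊥ | push {1,3}
  [6] u=1 | in [3,5] | out [3,5] | ==
  [7] u=3 | in [3,5] | out [-3,3] | ==

Converged values:
  [0] [3,5]
  [1] [3,5]
  [2] [1,5]
  [3] [-3,3]
  [4] [3,5]

[3,5]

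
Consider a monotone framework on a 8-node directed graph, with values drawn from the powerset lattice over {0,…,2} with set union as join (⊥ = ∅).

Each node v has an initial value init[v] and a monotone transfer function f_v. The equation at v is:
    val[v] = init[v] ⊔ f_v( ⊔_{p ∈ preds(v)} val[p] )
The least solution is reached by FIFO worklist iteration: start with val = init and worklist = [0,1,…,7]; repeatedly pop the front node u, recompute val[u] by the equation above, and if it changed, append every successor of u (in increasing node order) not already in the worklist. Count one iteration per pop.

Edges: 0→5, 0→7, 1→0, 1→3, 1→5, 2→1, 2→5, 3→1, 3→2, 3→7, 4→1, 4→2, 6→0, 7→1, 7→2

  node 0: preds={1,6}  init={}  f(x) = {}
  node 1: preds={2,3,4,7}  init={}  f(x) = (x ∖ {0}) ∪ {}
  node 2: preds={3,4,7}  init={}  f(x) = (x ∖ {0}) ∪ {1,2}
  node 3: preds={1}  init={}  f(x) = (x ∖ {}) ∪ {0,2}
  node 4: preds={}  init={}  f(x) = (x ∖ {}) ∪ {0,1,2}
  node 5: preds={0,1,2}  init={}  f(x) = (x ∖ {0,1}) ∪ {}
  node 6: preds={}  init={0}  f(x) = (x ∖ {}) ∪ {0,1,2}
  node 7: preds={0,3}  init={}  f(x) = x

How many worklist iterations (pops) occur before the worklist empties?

18

Iteration log — 18 steps:
  step 1. node 0  ⊔preds={0}  new={}  stable
  step 2. node 1  ⊔preds={}  new={}  stable
  step 3. node 2  ⊔preds={}  new={1,2}  old={}  +wl: 1
  step 4. node 3  ⊔preds={}  new={0,2}  old={}  +wl: 2
  step 5. node 4  ⊔preds={}  new={0,1,2}  old={}  +wl: 
  step 6. node 5  ⊔preds={1,2}  new={2}  old={}  +wl: 
  step 7. node 6  ⊔preds={}  new={0,1,2}  old={0}  +wl: 0
  step 8. node 7  ⊔preds={0,2}  new={0,2}  old={}  +wl: 
  step 9. node 1  ⊔preds={0,1,2}  new={1,2}  old={}  +wl: 3,5
  step 10. node 2  ⊔preds={0,1,2}  new={1,2}  stable
  step 11. node 0  ⊔preds={0,1,2}  new={}  stable
  step 12. node 3  ⊔preds={1,2}  new={0,1,2}  old={0,2}  +wl: 1,2,7
  step 13. node 5  ⊔preds={1,2}  new={2}  stable
  step 14. node 1  ⊔preds={0,1,2}  new={1,2}  stable
  step 15. node 2  ⊔preds={0,1,2}  new={1,2}  stable
  step 16. node 7  ⊔preds={0,1,2}  new={0,1,2}  old={0,2}  +wl: 1,2
  step 17. node 1  ⊔preds={0,1,2}  new={1,2}  stable
  step 18. node 2  ⊔preds={0,1,2}  new={1,2}  stable

Least fixpoint reached:
  node 0: {}
  node 1: {1,2}
  node 2: {1,2}
  node 3: {0,1,2}
  node 4: {0,1,2}
  node 5: {2}
  node 6: {0,1,2}
  node 7: {0,1,2}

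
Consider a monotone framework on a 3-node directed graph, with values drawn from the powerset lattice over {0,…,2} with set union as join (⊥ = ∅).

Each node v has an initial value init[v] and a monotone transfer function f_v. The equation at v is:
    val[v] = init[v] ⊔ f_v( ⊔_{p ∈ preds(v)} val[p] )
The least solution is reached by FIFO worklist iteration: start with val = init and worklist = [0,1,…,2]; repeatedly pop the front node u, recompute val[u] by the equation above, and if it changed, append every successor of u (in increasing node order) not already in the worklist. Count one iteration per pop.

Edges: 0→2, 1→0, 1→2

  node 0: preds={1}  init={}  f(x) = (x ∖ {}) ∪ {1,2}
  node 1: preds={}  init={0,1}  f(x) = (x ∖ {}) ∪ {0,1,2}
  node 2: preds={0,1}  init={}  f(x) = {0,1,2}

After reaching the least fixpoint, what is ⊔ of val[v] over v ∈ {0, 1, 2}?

Trace (4 dequeues):
  [1] u=0 | in {0,1} | out {0,1,2} | prev {} | push {}
  [2] u=1 | in {} | out {0,1,2} | prev {0,1} | push {0}
  [3] u=2 | in {0,1,2} | out {0,1,2} | prev {} | push {}
  [4] u=0 | in {0,1,2} | out {0,1,2} | ==

Converged values:
  [0] {0,1,2}
  [1] {0,1,2}
  [2] {0,1,2}

{0,1,2}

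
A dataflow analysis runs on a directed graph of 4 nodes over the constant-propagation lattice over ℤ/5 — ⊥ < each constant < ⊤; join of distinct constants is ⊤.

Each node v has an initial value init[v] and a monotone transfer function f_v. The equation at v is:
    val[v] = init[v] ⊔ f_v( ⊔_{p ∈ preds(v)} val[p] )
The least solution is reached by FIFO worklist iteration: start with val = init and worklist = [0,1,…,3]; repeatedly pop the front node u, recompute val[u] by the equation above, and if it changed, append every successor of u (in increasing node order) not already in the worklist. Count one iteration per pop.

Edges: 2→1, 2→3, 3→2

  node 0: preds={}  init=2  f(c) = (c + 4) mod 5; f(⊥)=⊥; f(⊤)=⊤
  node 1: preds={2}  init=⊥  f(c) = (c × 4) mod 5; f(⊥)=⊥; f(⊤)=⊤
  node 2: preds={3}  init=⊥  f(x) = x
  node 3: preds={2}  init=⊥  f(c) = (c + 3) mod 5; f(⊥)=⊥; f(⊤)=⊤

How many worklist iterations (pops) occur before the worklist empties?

Iteration log — 4 steps:
  step 1. node 0  ⊔preds=⊥  new=2  stable
  step 2. node 1  ⊔preds=⊥  new=⊥  stable
  step 3. node 2  ⊔preds=⊥  new=⊥  stable
  step 4. node 3  ⊔preds=⊥  new=⊥  stable

Least fixpoint reached:
  node 0: 2
  node 1: ⊥
  node 2: ⊥
  node 3: ⊥

4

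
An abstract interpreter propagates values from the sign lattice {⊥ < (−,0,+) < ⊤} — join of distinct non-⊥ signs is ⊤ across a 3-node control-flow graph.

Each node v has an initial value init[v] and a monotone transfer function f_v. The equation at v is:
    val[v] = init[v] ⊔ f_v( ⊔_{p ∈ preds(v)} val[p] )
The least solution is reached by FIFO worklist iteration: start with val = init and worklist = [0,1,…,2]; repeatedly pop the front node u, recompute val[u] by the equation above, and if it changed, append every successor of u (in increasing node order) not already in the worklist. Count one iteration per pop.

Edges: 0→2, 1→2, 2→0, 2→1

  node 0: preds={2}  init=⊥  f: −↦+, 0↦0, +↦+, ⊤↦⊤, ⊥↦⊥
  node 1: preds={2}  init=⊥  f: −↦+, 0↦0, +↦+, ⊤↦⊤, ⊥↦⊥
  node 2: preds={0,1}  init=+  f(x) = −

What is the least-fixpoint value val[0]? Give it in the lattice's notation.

⊤

Worklist (6 pops):
  #1 pop 0: in=+ → + (was ⊥); enqueue []
  #2 pop 1: in=+ → + (was ⊥); enqueue []
  #3 pop 2: in=+ → ⊤ (was +); enqueue [0,1]
  #4 pop 0: in=⊤ → ⊤ (was +); enqueue [2]
  #5 pop 1: in=⊤ → ⊤ (was +); enqueue []
  #6 pop 2: in=⊤ → ⊤ (no change)

Fixpoint:
  val[0] = ⊤
  val[1] = ⊤
  val[2] = ⊤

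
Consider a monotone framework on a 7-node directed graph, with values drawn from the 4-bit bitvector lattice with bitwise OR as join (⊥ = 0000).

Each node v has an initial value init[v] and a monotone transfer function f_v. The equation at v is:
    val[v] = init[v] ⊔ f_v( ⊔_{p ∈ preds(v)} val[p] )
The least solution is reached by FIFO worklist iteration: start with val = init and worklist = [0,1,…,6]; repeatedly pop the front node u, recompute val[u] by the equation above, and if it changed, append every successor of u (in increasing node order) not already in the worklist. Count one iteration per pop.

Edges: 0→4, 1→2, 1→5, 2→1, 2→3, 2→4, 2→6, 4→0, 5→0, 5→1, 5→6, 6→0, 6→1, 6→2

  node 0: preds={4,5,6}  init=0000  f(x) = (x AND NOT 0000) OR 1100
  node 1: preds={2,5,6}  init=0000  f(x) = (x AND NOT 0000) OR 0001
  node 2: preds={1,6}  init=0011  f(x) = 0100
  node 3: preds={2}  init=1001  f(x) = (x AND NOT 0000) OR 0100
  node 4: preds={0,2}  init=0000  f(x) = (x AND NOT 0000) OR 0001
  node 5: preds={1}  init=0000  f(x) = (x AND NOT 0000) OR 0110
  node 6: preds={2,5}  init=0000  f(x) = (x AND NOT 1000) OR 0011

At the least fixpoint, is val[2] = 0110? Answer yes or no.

Worklist (12 pops):
  #1 pop 0: in=0000 → 1100 (was 0000); enqueue []
  #2 pop 1: in=0011 → 0011 (was 0000); enqueue []
  #3 pop 2: in=0011 → 0111 (was 0011); enqueue [1]
  #4 pop 3: in=0111 → 1111 (was 1001); enqueue []
  #5 pop 4: in=1111 → 1111 (was 0000); enqueue [0]
  #6 pop 5: in=0011 → 0111 (was 0000); enqueue []
  #7 pop 6: in=0111 → 0111 (was 0000); enqueue [2]
  #8 pop 1: in=0111 → 0111 (was 0011); enqueue [5]
  #9 pop 0: in=1111 → 1111 (was 1100); enqueue [4]
  #10 pop 2: in=0111 → 0111 (no change)
  #11 pop 5: in=0111 → 0111 (no change)
  #12 pop 4: in=1111 → 1111 (no change)

Fixpoint:
  val[0] = 1111
  val[1] = 0111
  val[2] = 0111
  val[3] = 1111
  val[4] = 1111
  val[5] = 0111
  val[6] = 0111

no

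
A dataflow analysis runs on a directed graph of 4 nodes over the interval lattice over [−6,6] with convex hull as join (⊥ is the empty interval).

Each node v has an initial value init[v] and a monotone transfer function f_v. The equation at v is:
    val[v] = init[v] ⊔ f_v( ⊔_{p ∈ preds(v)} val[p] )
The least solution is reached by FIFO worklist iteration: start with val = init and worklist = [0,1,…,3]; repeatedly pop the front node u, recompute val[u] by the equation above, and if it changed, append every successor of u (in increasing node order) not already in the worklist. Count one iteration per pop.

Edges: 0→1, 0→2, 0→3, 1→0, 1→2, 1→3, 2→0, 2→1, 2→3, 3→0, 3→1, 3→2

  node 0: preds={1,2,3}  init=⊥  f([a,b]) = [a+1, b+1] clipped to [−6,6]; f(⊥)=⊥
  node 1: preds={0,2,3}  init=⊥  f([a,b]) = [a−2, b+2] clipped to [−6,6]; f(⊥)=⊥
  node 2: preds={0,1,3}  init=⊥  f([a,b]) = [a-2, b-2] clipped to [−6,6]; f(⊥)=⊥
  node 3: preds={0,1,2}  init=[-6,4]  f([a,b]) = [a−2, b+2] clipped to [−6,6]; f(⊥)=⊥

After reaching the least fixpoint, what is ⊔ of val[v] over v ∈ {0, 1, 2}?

[-6,6]

Trace (8 dequeues):
  [1] u=0 | in [-6,4] | out [-5,5] | prev ⊥ | push {}
  [2] u=1 | in [-6,5] | out [-6,6] | prev ⊥ | push {0}
  [3] u=2 | in [-6,6] | out [-6,4] | prev ⊥ | push {1}
  [4] u=3 | in [-6,6] | out [-6,6] | prev [-6,4] | push {2}
  [5] u=0 | in [-6,6] | out [-5,6] | prev [-5,5] | push {3}
  [6] u=1 | in [-6,6] | out [-6,6] | ==
  [7] u=2 | in [-6,6] | out [-6,4] | ==
  [8] u=3 | in [-6,6] | out [-6,6] | ==

Converged values:
  [0] [-5,6]
  [1] [-6,6]
  [2] [-6,4]
  [3] [-6,6]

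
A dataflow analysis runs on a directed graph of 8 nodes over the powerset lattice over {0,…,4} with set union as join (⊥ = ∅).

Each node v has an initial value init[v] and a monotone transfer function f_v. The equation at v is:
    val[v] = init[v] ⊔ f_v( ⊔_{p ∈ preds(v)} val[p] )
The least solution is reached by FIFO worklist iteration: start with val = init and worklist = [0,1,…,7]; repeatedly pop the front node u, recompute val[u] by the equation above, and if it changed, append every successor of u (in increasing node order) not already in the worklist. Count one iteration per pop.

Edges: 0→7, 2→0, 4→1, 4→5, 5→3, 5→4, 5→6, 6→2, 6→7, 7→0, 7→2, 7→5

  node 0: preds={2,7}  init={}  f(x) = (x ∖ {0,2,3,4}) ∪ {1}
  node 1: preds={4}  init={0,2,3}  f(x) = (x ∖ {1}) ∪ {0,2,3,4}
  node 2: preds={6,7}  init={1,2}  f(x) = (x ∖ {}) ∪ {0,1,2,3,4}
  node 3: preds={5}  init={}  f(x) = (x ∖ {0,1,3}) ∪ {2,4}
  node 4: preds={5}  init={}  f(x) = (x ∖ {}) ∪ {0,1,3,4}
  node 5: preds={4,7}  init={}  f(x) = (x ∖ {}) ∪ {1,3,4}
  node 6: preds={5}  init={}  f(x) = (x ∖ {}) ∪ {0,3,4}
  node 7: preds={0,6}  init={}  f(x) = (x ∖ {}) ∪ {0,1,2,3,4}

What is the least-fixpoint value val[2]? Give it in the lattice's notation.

Trace (21 dequeues):
  [1] u=0 | in {1,2} | out {1} | prev {} | push {}
  [2] u=1 | in {} | out {0,2,3,4} | prev {0,2,3} | push {}
  [3] u=2 | in {} | out {0,1,2,3,4} | prev {1,2} | push {0}
  [4] u=3 | in {} | out {2,4} | prev {} | push {}
  [5] u=4 | in {} | out {0,1,3,4} | prev {} | push {1}
  [6] u=5 | in {0,1,3,4} | out {0,1,3,4} | prev {} | push {3,4}
  [7] u=6 | in {0,1,3,4} | out {0,1,3,4} | prev {} | push {2}
  [8] u=7 | in {0,1,3,4} | out {0,1,2,3,4} | prev {} | push {5}
  [9] u=0 | in {0,1,2,3,4} | out {1} | ==
  [10] u=1 | in {0,1,3,4} | out {0,2,3,4} | ==
  [11] u=3 | in {0,1,3,4} | out {2,4} | ==
  [12] u=4 | in {0,1,3,4} | out {0,1,3,4} | ==
  [13] u=2 | in {0,1,2,3,4} | out {0,1,2,3,4} | ==
  [14] u=5 | in {0,1,2,3,4} | out {0,1,2,3,4} | prev {0,1,3,4} | push {3,4,6}
  [15] u=3 | in {0,1,2,3,4} | out {2,4} | ==
  [16] u=4 | in {0,1,2,3,4} | out {0,1,2,3,4} | prev {0,1,3,4} | push {1,5}
  [17] u=6 | in {0,1,2,3,4} | out {0,1,2,3,4} | prev {0,1,3,4} | push {2,7}
  [18] u=1 | in {0,1,2,3,4} | out {0,2,3,4} | ==
  [19] u=5 | in {0,1,2,3,4} | out {0,1,2,3,4} | ==
  [20] u=2 | in {0,1,2,3,4} | out {0,1,2,3,4} | ==
  [21] u=7 | in {0,1,2,3,4} | out {0,1,2,3,4} | ==

Converged values:
  [0] {1}
  [1] {0,2,3,4}
  [2] {0,1,2,3,4}
  [3] {2,4}
  [4] {0,1,2,3,4}
  [5] {0,1,2,3,4}
  [6] {0,1,2,3,4}
  [7] {0,1,2,3,4}

{0,1,2,3,4}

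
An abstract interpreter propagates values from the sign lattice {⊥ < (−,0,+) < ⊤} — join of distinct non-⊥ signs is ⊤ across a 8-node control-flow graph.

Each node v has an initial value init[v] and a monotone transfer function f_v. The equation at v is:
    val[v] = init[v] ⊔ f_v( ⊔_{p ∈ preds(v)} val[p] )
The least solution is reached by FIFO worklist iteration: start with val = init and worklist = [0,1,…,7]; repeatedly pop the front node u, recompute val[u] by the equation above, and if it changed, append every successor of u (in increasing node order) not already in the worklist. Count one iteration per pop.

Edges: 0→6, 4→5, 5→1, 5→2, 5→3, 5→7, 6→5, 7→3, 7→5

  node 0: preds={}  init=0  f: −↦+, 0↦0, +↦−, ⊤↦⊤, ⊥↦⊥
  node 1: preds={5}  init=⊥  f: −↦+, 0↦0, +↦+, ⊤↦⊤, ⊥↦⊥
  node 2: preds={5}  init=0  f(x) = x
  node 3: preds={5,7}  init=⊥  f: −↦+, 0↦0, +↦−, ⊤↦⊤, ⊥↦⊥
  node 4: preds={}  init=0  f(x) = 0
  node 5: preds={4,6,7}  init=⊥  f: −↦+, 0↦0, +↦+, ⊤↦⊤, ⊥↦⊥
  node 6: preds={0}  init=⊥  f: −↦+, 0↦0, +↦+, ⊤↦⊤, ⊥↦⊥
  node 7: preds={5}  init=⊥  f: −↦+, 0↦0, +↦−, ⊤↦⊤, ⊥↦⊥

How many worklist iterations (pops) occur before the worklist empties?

12

Trace (12 dequeues):
  [1] u=0 | in ⊥ | out 0 | ==
  [2] u=1 | in ⊥ | out ⊥ | ==
  [3] u=2 | in ⊥ | out 0 | ==
  [4] u=3 | in ⊥ | out ⊥ | ==
  [5] u=4 | in ⊥ | out 0 | ==
  [6] u=5 | in 0 | out 0 | prev ⊥ | push {1,2,3}
  [7] u=6 | in 0 | out 0 | prev ⊥ | push {5}
  [8] u=7 | in 0 | out 0 | prev ⊥ | push {}
  [9] u=1 | in 0 | out 0 | prev ⊥ | push {}
  [10] u=2 | in 0 | out 0 | ==
  [11] u=3 | in 0 | out 0 | prev ⊥ | push {}
  [12] u=5 | in 0 | out 0 | ==

Converged values:
  [0] 0
  [1] 0
  [2] 0
  [3] 0
  [4] 0
  [5] 0
  [6] 0
  [7] 0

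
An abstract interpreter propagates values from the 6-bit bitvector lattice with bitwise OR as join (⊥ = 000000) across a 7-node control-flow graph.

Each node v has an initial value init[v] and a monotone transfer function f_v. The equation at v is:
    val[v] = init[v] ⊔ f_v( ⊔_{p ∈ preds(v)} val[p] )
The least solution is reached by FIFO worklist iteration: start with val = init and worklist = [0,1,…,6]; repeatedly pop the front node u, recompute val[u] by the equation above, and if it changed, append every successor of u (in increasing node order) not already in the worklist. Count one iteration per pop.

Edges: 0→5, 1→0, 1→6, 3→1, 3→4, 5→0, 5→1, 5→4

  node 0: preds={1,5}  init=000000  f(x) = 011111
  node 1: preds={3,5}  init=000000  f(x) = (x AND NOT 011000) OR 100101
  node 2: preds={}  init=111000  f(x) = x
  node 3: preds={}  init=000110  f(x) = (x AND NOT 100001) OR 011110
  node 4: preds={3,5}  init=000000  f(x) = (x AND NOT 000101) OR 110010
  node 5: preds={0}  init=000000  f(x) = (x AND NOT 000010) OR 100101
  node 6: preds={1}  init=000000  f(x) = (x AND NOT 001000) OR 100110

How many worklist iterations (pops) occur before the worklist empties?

10

Worklist (10 pops):
  #1 pop 0: in=000000 → 011111 (was 000000); enqueue []
  #2 pop 1: in=000110 → 100111 (was 000000); enqueue [0]
  #3 pop 2: in=000000 → 111000 (no change)
  #4 pop 3: in=000000 → 011110 (was 000110); enqueue [1]
  #5 pop 4: in=011110 → 111010 (was 000000); enqueue []
  #6 pop 5: in=011111 → 111101 (was 000000); enqueue [4]
  #7 pop 6: in=100111 → 100111 (was 000000); enqueue []
  #8 pop 0: in=111111 → 011111 (no change)
  #9 pop 1: in=111111 → 100111 (no change)
  #10 pop 4: in=111111 → 111010 (no change)

Fixpoint:
  val[0] = 011111
  val[1] = 100111
  val[2] = 111000
  val[3] = 011110
  val[4] = 111010
  val[5] = 111101
  val[6] = 100111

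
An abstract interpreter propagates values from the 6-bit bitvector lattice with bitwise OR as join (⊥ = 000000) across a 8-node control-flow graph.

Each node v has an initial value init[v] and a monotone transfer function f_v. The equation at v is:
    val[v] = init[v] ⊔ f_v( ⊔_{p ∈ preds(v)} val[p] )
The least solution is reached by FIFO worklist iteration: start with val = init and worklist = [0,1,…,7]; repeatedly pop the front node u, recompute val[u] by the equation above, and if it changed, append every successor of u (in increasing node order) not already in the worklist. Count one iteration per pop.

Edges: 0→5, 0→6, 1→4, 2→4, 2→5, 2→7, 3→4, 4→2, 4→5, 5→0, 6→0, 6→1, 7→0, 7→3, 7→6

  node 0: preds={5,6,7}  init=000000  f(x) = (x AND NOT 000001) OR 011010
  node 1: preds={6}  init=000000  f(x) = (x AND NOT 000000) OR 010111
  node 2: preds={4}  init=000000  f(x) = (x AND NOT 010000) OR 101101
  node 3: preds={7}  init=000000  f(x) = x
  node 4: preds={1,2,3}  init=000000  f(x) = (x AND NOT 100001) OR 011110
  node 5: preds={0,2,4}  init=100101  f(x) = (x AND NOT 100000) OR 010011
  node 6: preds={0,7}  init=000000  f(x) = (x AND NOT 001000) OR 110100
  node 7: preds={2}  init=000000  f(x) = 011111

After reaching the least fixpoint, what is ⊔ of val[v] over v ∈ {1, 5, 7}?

Worklist (18 pops):
  #1 pop 0: in=100101 → 111110 (was 000000); enqueue []
  #2 pop 1: in=000000 → 010111 (was 000000); enqueue []
  #3 pop 2: in=000000 → 101101 (was 000000); enqueue []
  #4 pop 3: in=000000 → 000000 (no change)
  #5 pop 4: in=111111 → 011110 (was 000000); enqueue [2]
  #6 pop 5: in=111111 → 111111 (was 100101); enqueue [0]
  #7 pop 6: in=111110 → 110110 (was 000000); enqueue [1]
  #8 pop 7: in=101101 → 011111 (was 000000); enqueue [3,6]
  #9 pop 2: in=011110 → 101111 (was 101101); enqueue [4,5,7]
  #10 pop 0: in=111111 → 111110 (no change)
  #11 pop 1: in=110110 → 110111 (was 010111); enqueue []
  #12 pop 3: in=011111 → 011111 (was 000000); enqueue []
  #13 pop 6: in=111111 → 110111 (was 110110); enqueue [0,1]
  #14 pop 4: in=111111 → 011110 (no change)
  #15 pop 5: in=111111 → 111111 (no change)
  #16 pop 7: in=101111 → 011111 (no change)
  #17 pop 0: in=111111 → 111110 (no change)
  #18 pop 1: in=110111 → 110111 (no change)

Fixpoint:
  val[0] = 111110
  val[1] = 110111
  val[2] = 101111
  val[3] = 011111
  val[4] = 011110
  val[5] = 111111
  val[6] = 110111
  val[7] = 011111

111111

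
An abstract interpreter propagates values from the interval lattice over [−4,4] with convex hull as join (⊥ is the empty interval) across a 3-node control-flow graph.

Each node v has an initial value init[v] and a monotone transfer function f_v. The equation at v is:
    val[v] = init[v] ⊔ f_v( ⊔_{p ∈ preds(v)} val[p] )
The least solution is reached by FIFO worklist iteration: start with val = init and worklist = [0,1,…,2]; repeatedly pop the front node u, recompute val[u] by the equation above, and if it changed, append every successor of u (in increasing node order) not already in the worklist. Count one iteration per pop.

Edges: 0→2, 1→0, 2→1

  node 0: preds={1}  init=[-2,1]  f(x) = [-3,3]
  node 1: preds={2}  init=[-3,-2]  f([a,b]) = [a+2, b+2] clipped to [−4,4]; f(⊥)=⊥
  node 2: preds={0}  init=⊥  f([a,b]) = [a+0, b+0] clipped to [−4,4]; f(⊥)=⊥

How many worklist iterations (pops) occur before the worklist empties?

5

Worklist (5 pops):
  #1 pop 0: in=[-3,-2] → [-3,3] (was [-2,1]); enqueue []
  #2 pop 1: in=⊥ → [-3,-2] (no change)
  #3 pop 2: in=[-3,3] → [-3,3] (was ⊥); enqueue [1]
  #4 pop 1: in=[-3,3] → [-3,4] (was [-3,-2]); enqueue [0]
  #5 pop 0: in=[-3,4] → [-3,3] (no change)

Fixpoint:
  val[0] = [-3,3]
  val[1] = [-3,4]
  val[2] = [-3,3]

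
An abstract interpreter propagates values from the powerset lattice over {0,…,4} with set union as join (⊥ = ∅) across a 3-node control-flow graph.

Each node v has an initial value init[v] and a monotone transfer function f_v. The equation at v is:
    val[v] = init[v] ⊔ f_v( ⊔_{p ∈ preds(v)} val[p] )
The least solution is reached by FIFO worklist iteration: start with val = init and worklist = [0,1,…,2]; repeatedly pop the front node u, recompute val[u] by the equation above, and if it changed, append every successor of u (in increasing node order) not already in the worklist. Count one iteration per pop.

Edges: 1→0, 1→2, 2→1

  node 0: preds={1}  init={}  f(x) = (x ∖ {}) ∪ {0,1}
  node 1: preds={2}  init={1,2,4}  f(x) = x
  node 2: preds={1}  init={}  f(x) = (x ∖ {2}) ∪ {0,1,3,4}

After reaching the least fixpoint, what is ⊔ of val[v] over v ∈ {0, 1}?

{0,1,2,3,4}

Worklist (6 pops):
  #1 pop 0: in={1,2,4} → {0,1,2,4} (was {}); enqueue []
  #2 pop 1: in={} → {1,2,4} (no change)
  #3 pop 2: in={1,2,4} → {0,1,3,4} (was {}); enqueue [1]
  #4 pop 1: in={0,1,3,4} → {0,1,2,3,4} (was {1,2,4}); enqueue [0,2]
  #5 pop 0: in={0,1,2,3,4} → {0,1,2,3,4} (was {0,1,2,4}); enqueue []
  #6 pop 2: in={0,1,2,3,4} → {0,1,3,4} (no change)

Fixpoint:
  val[0] = {0,1,2,3,4}
  val[1] = {0,1,2,3,4}
  val[2] = {0,1,3,4}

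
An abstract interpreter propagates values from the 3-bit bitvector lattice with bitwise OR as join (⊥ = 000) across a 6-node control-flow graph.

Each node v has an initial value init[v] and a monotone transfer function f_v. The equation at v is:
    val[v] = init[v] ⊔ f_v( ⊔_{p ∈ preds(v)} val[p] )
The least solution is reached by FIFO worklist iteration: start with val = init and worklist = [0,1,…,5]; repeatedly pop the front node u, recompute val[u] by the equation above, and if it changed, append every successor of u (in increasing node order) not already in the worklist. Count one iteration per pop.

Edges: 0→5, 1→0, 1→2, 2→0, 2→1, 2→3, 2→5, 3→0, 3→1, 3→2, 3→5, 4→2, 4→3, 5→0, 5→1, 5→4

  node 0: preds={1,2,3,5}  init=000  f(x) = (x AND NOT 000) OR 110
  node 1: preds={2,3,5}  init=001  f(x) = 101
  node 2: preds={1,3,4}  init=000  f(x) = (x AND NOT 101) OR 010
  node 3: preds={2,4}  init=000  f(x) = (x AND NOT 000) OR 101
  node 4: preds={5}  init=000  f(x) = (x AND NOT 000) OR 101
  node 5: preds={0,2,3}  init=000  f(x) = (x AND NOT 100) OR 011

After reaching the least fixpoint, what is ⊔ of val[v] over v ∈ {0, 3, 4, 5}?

111

Trace (13 dequeues):
  [1] u=0 | in 001 | out 111 | prev 000 | push {}
  [2] u=1 | in 000 | out 101 | prev 001 | push {0}
  [3] u=2 | in 101 | out 010 | prev 000 | push {1}
  [4] u=3 | in 010 | out 111 | prev 000 | push {2}
  [5] u=4 | in 000 | out 101 | prev 000 | push {3}
  [6] u=5 | in 111 | out 011 | prev 000 | push {4}
  [7] u=0 | in 111 | out 111 | ==
  [8] u=1 | in 111 | out 101 | ==
  [9] u=2 | in 111 | out 010 | ==
  [10] u=3 | in 111 | out 111 | ==
  [11] u=4 | in 011 | out 111 | prev 101 | push {2,3}
  [12] u=2 | in 111 | out 010 | ==
  [13] u=3 | in 111 | out 111 | ==

Converged values:
  [0] 111
  [1] 101
  [2] 010
  [3] 111
  [4] 111
  [5] 011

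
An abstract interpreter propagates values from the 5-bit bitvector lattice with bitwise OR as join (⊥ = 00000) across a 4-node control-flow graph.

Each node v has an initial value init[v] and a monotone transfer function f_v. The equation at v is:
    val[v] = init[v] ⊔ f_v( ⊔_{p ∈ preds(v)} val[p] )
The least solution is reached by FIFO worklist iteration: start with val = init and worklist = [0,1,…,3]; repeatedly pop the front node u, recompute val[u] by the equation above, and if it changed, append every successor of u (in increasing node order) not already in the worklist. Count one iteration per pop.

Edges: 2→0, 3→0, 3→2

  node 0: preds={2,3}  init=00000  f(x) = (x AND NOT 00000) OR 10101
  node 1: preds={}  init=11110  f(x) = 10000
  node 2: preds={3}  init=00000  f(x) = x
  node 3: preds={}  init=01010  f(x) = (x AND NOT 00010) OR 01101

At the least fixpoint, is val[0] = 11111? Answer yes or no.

yes

Iteration log — 7 steps:
  step 1. node 0  ⊔preds=01010  new=11111  old=00000  +wl: 
  step 2. node 1  ⊔preds=00000  new=11110  stable
  step 3. node 2  ⊔preds=01010  new=01010  old=00000  +wl: 0
  step 4. node 3  ⊔preds=00000  new=01111  old=01010  +wl: 2
  step 5. node 0  ⊔preds=01111  new=11111  stable
  step 6. node 2  ⊔preds=01111  new=01111  old=01010  +wl: 0
  step 7. node 0  ⊔preds=01111  new=11111  stable

Least fixpoint reached:
  node 0: 11111
  node 1: 11110
  node 2: 01111
  node 3: 01111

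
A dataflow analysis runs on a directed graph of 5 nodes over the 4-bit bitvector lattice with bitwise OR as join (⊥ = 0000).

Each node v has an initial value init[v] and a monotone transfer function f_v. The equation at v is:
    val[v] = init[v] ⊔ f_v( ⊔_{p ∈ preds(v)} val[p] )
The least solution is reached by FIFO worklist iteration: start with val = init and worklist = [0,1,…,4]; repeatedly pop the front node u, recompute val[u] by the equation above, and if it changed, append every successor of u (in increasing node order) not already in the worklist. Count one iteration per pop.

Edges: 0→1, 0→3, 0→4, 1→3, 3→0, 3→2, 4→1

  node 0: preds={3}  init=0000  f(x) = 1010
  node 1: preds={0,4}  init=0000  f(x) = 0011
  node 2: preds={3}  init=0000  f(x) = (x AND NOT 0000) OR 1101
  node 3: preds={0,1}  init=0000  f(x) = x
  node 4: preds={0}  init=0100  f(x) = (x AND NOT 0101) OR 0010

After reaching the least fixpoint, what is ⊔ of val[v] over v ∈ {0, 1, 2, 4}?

Trace (8 dequeues):
  [1] u=0 | in 0000 | out 1010 | prev 0000 | push {}
  [2] u=1 | in 1110 | out 0011 | prev 0000 | push {}
  [3] u=2 | in 0000 | out 1101 | prev 0000 | push {}
  [4] u=3 | in 1011 | out 1011 | prev 0000 | push {0,2}
  [5] u=4 | in 1010 | out 1110 | prev 0100 | push {1}
  [6] u=0 | in 1011 | out 1010 | ==
  [7] u=2 | in 1011 | out 1111 | prev 1101 | push {}
  [8] u=1 | in 1110 | out 0011 | ==

Converged values:
  [0] 1010
  [1] 0011
  [2] 1111
  [3] 1011
  [4] 1110

1111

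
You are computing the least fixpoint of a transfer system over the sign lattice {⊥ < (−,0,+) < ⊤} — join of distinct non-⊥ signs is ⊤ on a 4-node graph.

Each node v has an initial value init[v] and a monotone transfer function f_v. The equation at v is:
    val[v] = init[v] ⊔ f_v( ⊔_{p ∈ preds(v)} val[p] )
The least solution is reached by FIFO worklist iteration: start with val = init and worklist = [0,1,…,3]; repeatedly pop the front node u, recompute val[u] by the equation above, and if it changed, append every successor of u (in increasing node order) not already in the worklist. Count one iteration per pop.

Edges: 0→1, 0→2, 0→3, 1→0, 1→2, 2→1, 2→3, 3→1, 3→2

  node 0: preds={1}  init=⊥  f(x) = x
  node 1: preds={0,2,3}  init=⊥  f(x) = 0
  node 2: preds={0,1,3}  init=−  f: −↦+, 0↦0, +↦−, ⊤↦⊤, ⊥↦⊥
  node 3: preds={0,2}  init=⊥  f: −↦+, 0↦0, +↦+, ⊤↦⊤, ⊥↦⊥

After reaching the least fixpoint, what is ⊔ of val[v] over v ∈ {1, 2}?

⊤

Iteration log — 8 steps:
  step 1. node 0  ⊔preds=⊥  new=⊥  stable
  step 2. node 1  ⊔preds=−  new=0  old=⊥  +wl: 0
  step 3. node 2  ⊔preds=0  new=⊤  old=−  +wl: 1
  step 4. node 3  ⊔preds=⊤  new=⊤  old=⊥  +wl: 2
  step 5. node 0  ⊔preds=0  new=0  old=⊥  +wl: 3
  step 6. node 1  ⊔preds=⊤  new=0  stable
  step 7. node 2  ⊔preds=⊤  new=⊤  stable
  step 8. node 3  ⊔preds=⊤  new=⊤  stable

Least fixpoint reached:
  node 0: 0
  node 1: 0
  node 2: ⊤
  node 3: ⊤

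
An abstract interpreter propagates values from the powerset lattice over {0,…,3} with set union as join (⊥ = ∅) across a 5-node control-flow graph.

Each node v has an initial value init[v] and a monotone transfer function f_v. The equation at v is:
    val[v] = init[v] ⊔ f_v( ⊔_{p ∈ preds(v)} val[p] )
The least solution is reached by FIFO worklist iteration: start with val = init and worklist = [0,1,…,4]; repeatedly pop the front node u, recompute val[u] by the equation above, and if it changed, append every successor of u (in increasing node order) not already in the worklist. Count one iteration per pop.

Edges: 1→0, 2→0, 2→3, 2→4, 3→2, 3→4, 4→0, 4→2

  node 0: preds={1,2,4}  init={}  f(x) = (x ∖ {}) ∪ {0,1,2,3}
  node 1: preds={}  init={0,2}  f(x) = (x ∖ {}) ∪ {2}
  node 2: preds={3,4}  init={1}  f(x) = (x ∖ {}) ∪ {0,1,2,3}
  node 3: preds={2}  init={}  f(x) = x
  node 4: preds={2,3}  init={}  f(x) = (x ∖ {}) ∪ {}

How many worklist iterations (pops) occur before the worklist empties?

Trace (7 dequeues):
  [1] u=0 | in {0,1,2} | out {0,1,2,3} | prev {} | push {}
  [2] u=1 | in {} | out {0,2} | ==
  [3] u=2 | in {} | out {0,1,2,3} | prev {1} | push {0}
  [4] u=3 | in {0,1,2,3} | out {0,1,2,3} | prev {} | push {2}
  [5] u=4 | in {0,1,2,3} | out {0,1,2,3} | prev {} | push {}
  [6] u=0 | in {0,1,2,3} | out {0,1,2,3} | ==
  [7] u=2 | in {0,1,2,3} | out {0,1,2,3} | ==

Converged values:
  [0] {0,1,2,3}
  [1] {0,2}
  [2] {0,1,2,3}
  [3] {0,1,2,3}
  [4] {0,1,2,3}

7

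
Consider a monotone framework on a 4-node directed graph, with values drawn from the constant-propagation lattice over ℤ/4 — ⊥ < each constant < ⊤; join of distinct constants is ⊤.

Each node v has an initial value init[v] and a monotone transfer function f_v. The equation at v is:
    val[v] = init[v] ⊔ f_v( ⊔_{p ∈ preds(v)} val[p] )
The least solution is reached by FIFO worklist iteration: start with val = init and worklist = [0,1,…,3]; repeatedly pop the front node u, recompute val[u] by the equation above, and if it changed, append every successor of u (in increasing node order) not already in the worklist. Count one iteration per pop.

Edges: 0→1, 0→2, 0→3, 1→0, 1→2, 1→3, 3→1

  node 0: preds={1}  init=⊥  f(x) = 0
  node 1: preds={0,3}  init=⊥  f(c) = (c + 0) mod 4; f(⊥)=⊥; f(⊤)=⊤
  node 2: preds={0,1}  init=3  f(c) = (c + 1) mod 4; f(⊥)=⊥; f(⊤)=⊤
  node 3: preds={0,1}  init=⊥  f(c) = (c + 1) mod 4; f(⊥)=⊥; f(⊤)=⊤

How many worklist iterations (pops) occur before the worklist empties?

10

Trace (10 dequeues):
  [1] u=0 | in ⊥ | out 0 | prev ⊥ | push {}
  [2] u=1 | in 0 | out 0 | prev ⊥ | push {0}
  [3] u=2 | in 0 | out ⊤ | prev 3 | push {}
  [4] u=3 | in 0 | out 1 | prev ⊥ | push {1}
  [5] u=0 | in 0 | out 0 | ==
  [6] u=1 | in ⊤ | out ⊤ | prev 0 | push {0,2,3}
  [7] u=0 | in ⊤ | out 0 | ==
  [8] u=2 | in ⊤ | out ⊤ | ==
  [9] u=3 | in ⊤ | out ⊤ | prev 1 | push {1}
  [10] u=1 | in ⊤ | out ⊤ | ==

Converged values:
  [0] 0
  [1] ⊤
  [2] ⊤
  [3] ⊤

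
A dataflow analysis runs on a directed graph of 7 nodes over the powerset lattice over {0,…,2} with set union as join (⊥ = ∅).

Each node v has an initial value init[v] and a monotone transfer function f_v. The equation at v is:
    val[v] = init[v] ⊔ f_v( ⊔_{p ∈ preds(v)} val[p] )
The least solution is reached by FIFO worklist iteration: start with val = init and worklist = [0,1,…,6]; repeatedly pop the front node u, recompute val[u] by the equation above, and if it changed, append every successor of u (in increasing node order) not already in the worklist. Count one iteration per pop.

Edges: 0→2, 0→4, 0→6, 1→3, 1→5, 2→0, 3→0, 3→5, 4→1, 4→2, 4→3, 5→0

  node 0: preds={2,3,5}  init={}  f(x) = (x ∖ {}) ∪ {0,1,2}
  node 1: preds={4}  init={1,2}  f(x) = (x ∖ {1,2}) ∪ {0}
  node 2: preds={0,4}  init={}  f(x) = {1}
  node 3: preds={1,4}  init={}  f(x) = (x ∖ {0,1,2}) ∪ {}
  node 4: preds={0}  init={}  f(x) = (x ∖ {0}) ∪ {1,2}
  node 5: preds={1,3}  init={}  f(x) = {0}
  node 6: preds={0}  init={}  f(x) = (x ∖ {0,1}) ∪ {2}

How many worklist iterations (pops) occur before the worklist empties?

11

Trace (11 dequeues):
  [1] u=0 | in {} | out {0,1,2} | prev {} | push {}
  [2] u=1 | in {} | out {0,1,2} | prev {1,2} | push {}
  [3] u=2 | in {0,1,2} | out {1} | prev {} | push {0}
  [4] u=3 | in {0,1,2} | out {} | ==
  [5] u=4 | in {0,1,2} | out {1,2} | prev {} | push {1,2,3}
  [6] u=5 | in {0,1,2} | out {0} | prev {} | push {}
  [7] u=6 | in {0,1,2} | out {2} | prev {} | push {}
  [8] u=0 | in {0,1} | out {0,1,2} | ==
  [9] u=1 | in {1,2} | out {0,1,2} | ==
  [10] u=2 | in {0,1,2} | out {1} | ==
  [11] u=3 | in {0,1,2} | out {} | ==

Converged values:
  [0] {0,1,2}
  [1] {0,1,2}
  [2] {1}
  [3] {}
  [4] {1,2}
  [5] {0}
  [6] {2}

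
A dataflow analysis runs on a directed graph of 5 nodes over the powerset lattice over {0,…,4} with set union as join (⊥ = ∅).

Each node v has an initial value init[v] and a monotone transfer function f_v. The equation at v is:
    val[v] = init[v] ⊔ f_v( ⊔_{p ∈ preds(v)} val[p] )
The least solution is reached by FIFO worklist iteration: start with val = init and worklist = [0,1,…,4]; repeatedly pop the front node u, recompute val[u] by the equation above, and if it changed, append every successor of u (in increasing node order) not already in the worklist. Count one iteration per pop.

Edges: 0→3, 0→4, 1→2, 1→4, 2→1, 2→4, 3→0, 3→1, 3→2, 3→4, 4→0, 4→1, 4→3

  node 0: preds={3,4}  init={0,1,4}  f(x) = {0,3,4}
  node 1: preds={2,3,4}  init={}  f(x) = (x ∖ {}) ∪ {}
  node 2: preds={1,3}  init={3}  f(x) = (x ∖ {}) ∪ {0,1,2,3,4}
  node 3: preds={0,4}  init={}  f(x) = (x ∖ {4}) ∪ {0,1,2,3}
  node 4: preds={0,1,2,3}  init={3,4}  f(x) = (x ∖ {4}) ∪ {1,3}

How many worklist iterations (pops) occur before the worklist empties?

10

Trace (10 dequeues):
  [1] u=0 | in {3,4} | out {0,1,3,4} | prev {0,1,4} | push {}
  [2] u=1 | in {3,4} | out {3,4} | prev {} | push {}
  [3] u=2 | in {3,4} | out {0,1,2,3,4} | prev {3} | push {1}
  [4] u=3 | in {0,1,3,4} | out {0,1,2,3} | prev {} | push {0,2}
  [5] u=4 | in {0,1,2,3,4} | out {0,1,2,3,4} | prev {3,4} | push {3}
  [6] u=1 | in {0,1,2,3,4} | out {0,1,2,3,4} | prev {3,4} | push {4}
  [7] u=0 | in {0,1,2,3,4} | out {0,1,3,4} | ==
  [8] u=2 | in {0,1,2,3,4} | out {0,1,2,3,4} | ==
  [9] u=3 | in {0,1,2,3,4} | out {0,1,2,3} | ==
  [10] u=4 | in {0,1,2,3,4} | out {0,1,2,3,4} | ==

Converged values:
  [0] {0,1,3,4}
  [1] {0,1,2,3,4}
  [2] {0,1,2,3,4}
  [3] {0,1,2,3}
  [4] {0,1,2,3,4}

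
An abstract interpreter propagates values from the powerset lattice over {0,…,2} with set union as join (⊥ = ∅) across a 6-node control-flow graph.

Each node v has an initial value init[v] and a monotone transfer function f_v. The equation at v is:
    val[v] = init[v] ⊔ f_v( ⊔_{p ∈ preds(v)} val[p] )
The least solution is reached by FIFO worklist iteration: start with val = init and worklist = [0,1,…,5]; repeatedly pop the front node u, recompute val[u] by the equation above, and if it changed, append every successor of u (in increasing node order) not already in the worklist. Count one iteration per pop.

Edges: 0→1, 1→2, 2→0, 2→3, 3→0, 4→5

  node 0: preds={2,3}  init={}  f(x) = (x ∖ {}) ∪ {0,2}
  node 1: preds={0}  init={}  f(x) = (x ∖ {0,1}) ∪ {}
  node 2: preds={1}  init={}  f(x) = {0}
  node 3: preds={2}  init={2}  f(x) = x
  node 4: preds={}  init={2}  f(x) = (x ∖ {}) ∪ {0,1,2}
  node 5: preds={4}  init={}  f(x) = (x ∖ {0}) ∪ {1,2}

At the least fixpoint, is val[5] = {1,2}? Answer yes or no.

yes

Iteration log — 7 steps:
  step 1. node 0  ⊔preds={2}  new={0,2}  old={}  +wl: 
  step 2. node 1  ⊔preds={0,2}  new={2}  old={}  +wl: 
  step 3. node 2  ⊔preds={2}  new={0}  old={}  +wl: 0
  step 4. node 3  ⊔preds={0}  new={0,2}  old={2}  +wl: 
  step 5. node 4  ⊔preds={}  new={0,1,2}  old={2}  +wl: 
  step 6. node 5  ⊔preds={0,1,2}  new={1,2}  old={}  +wl: 
  step 7. node 0  ⊔preds={0,2}  new={0,2}  stable

Least fixpoint reached:
  node 0: {0,2}
  node 1: {2}
  node 2: {0}
  node 3: {0,2}
  node 4: {0,1,2}
  node 5: {1,2}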